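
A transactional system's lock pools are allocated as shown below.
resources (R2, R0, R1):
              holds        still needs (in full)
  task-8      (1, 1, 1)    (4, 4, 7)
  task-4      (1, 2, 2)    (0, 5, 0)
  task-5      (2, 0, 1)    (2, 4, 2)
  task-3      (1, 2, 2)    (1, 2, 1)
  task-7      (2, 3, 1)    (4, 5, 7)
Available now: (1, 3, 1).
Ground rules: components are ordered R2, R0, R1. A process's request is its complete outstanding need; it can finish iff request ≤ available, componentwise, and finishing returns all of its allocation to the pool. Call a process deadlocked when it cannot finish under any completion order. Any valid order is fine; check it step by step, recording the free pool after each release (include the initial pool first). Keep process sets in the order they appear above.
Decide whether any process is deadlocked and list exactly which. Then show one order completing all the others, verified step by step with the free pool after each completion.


Deadlocked: task-8 and task-7.
Key observation: even finishing task-3, task-5, task-4 leaves just (5, 7, 6) free — too little R1 for any of the remaining processes.
A valid finishing order for the others: task-3, task-5, task-4. Walking it through:
  pool = (1, 3, 1)
  task-3 needs (1, 2, 1) <= (1, 3, 1) -> finishes; pool += (1, 2, 2) = (2, 5, 3)
  task-5 needs (2, 4, 2) <= (2, 5, 3) -> finishes; pool += (2, 0, 1) = (4, 5, 4)
  task-4 needs (0, 5, 0) <= (4, 5, 4) -> finishes; pool += (1, 2, 2) = (5, 7, 6)
The stuck group stays short no matter what:
  blocked: task-8 wants (4, 4, 7), pool (5, 7, 6) — not enough R1
  blocked: task-7 wants (4, 5, 7), pool (5, 7, 6) — not enough R1


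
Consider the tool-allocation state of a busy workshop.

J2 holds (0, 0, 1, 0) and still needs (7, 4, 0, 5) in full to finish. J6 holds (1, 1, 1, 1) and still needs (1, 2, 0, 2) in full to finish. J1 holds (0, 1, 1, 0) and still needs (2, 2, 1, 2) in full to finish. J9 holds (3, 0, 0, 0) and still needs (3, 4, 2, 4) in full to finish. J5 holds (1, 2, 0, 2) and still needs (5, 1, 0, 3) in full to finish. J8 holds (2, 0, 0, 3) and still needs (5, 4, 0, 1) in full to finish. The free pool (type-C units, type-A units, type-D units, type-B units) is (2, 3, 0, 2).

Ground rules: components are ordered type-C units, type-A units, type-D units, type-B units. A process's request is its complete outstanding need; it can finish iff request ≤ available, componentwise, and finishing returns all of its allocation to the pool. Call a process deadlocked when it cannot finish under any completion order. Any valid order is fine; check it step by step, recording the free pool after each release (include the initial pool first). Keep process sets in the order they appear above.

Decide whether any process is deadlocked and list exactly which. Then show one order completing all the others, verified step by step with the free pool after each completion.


The deadlocked set is J2, J9, J5 and J8.
Key observation: after J6, J1 the pool peaks at (3, 5, 2, 3), and each blocked process is short somewhere: J2 on type-C units, type-B units; J9 on type-B units; J5 on type-C units; J8 on type-C units.
One completion order for the rest: J6, J1. Verifying each step:
  pool = (2, 3, 0, 2)
  J6: need (1, 2, 0, 2) fits (2, 3, 0, 2); releases (1, 1, 1, 1), pool now (3, 4, 1, 3)
  J1: need (2, 2, 1, 2) fits (3, 4, 1, 3); releases (0, 1, 1, 0), pool now (3, 5, 2, 3)
The stuck group stays short no matter what:
  J2 cannot run: need (7, 4, 0, 5) vs free (3, 5, 2, 3) (insufficient type-C units and type-B units)
  J9 cannot run: need (3, 4, 2, 4) vs free (3, 5, 2, 3) (insufficient type-B units)
  J5 cannot run: need (5, 1, 0, 3) vs free (3, 5, 2, 3) (insufficient type-C units)
  J8 cannot run: need (5, 4, 0, 1) vs free (3, 5, 2, 3) (insufficient type-C units)


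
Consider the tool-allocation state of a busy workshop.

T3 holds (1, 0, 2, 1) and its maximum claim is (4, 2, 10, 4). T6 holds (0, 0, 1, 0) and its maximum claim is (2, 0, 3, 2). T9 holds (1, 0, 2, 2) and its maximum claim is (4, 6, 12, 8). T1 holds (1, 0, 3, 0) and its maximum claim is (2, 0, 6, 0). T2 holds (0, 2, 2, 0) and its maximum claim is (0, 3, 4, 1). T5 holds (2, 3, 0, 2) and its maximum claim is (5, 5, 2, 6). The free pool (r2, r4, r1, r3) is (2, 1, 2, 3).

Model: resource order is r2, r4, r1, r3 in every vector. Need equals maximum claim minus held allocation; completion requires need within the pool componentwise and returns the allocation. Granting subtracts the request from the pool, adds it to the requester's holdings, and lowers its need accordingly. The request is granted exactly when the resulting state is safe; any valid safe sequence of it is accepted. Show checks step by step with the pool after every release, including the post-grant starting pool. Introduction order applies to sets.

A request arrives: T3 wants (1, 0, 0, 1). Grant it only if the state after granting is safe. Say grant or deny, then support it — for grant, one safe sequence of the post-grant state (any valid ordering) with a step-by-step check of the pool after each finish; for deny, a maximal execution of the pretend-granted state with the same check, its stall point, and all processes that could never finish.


GRANT — the state after the grant stays safe, e.g. via T2, T1, T6, T3, T5, T9.
Key observation: even at the reduced pool (1, 1, 2, 2), T2 fits immediately, so safety survives the grant.
Check on the post-grant state, step by step:
  pool = (1, 1, 2, 2)
  T2: need (0, 1, 2, 1) fits (1, 1, 2, 2); releases (0, 2, 2, 0), pool now (1, 3, 4, 2)
  T1: need (1, 0, 3, 0) fits (1, 3, 4, 2); releases (1, 0, 3, 0), pool now (2, 3, 7, 2)
  T6: need (2, 0, 2, 2) fits (2, 3, 7, 2); releases (0, 0, 1, 0), pool now (2, 3, 8, 2)
  T3: need (2, 2, 8, 2) fits (2, 3, 8, 2); releases (2, 0, 2, 2), pool now (4, 3, 10, 4)
  T5: need (3, 2, 2, 4) fits (4, 3, 10, 4); releases (2, 3, 0, 2), pool now (6, 6, 10, 6)
  T9: need (3, 6, 10, 6) fits (6, 6, 10, 6); releases (1, 0, 2, 2), pool now (7, 6, 12, 8)


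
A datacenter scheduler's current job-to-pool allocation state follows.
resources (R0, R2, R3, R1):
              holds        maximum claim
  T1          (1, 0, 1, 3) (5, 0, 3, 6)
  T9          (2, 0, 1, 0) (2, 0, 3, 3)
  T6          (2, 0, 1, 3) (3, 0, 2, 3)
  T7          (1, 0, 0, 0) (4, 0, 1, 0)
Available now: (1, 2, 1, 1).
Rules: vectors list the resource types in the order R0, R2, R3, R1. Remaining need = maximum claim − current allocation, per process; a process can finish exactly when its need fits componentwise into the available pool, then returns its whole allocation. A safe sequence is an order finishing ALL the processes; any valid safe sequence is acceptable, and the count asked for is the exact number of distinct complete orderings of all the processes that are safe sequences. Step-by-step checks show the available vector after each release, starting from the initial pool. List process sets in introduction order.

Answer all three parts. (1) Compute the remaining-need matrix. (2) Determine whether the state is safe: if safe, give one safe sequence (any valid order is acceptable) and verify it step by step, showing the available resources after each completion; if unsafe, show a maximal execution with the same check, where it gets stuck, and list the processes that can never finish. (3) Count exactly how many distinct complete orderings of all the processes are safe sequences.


(1) Need matrix, components ordered R0, R2, R3, R1:
  T1: (4, 0, 2, 3)
  T9: (0, 0, 2, 3)
  T6: (1, 0, 1, 0)
  T7: (3, 0, 1, 0)
(2) SAFE, for example via the order T6, T7, T1, T9.
Key observation: at T6 the run first touches a limit — (1, 0, 1, 0) against (1, 2, 1, 1), exact on a resource it actually requests.
Step-by-step check:
  pool = (1, 2, 1, 1)
  T6: need (1, 0, 1, 0) fits (1, 2, 1, 1); releases (2, 0, 1, 3), pool now (3, 2, 2, 4)
  T7: need (3, 0, 1, 0) fits (3, 2, 2, 4); releases (1, 0, 0, 0), pool now (4, 2, 2, 4)
  T1: need (4, 0, 2, 3) fits (4, 2, 2, 4); releases (1, 0, 1, 3), pool now (5, 2, 3, 7)
  T9: need (0, 0, 2, 3) fits (5, 2, 3, 7); releases (2, 0, 1, 0), pool now (7, 2, 4, 7)
(3) Precisely 4 of the possible complete orderings are safe sequences.


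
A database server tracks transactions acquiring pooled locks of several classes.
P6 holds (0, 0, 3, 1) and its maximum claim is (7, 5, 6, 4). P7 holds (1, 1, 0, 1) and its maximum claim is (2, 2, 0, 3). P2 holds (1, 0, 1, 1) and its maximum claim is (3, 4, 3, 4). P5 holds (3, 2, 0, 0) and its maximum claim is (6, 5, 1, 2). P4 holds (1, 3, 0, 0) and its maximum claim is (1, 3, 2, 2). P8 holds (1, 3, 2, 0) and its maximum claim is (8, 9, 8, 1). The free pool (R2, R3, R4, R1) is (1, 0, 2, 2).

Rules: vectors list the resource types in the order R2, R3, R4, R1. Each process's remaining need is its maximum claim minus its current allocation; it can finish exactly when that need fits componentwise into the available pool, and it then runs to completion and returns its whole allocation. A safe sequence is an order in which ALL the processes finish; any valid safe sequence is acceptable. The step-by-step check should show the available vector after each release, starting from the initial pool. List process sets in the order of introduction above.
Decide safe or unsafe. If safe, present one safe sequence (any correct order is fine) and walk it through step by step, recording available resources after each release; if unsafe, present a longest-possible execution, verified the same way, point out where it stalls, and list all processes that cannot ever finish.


SAFE. One safe sequence: P4, P7, P5, P2, P6, P8.
Key observation: reading the order forward, P4 is the first process whose need (0, 0, 2, 2) meets the free pool (1, 0, 2, 2) exactly on a resource it requests.
Walking it through:
  pool = (1, 0, 2, 2)
  P4 needs (0, 0, 2, 2) <= (1, 0, 2, 2) -> finishes; pool += (1, 3, 0, 0) = (2, 3, 2, 2)
  P7 needs (1, 1, 0, 2) <= (2, 3, 2, 2) -> finishes; pool += (1, 1, 0, 1) = (3, 4, 2, 3)
  P5 needs (3, 3, 1, 2) <= (3, 4, 2, 3) -> finishes; pool += (3, 2, 0, 0) = (6, 6, 2, 3)
  P2 needs (2, 4, 2, 3) <= (6, 6, 2, 3) -> finishes; pool += (1, 0, 1, 1) = (7, 6, 3, 4)
  P6 needs (7, 5, 3, 3) <= (7, 6, 3, 4) -> finishes; pool += (0, 0, 3, 1) = (7, 6, 6, 5)
  P8 needs (7, 6, 6, 1) <= (7, 6, 6, 5) -> finishes; pool += (1, 3, 2, 0) = (8, 9, 8, 5)


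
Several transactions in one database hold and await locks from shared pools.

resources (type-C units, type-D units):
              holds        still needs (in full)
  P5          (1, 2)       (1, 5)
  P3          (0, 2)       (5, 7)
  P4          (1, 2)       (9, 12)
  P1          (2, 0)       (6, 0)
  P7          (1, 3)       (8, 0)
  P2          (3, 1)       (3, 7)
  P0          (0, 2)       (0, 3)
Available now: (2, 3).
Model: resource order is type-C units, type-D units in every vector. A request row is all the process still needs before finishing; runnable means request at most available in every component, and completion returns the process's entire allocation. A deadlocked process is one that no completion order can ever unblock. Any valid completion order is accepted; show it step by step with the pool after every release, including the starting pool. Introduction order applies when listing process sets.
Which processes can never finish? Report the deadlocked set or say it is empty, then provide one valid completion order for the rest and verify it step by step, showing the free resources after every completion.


No process is deadlocked.
Key observation: the pool covers P0 at once, and every later process fits after earlier releases.
A valid finishing order for the others: P0, P5, P2, P3, P1, P7, P4. Step-by-step check:
  pool = (2, 3)
  run P0 (needs (0, 3), free (2, 3)); after release of (0, 2) the pool is (2, 5)
  run P5 (needs (1, 5), free (2, 5)); after release of (1, 2) the pool is (3, 7)
  run P2 (needs (3, 7), free (3, 7)); after release of (3, 1) the pool is (6, 8)
  run P3 (needs (5, 7), free (6, 8)); after release of (0, 2) the pool is (6, 10)
  run P1 (needs (6, 0), free (6, 10)); after release of (2, 0) the pool is (8, 10)
  run P7 (needs (8, 0), free (8, 10)); after release of (1, 3) the pool is (9, 13)
  run P4 (needs (9, 12), free (9, 13)); after release of (1, 2) the pool is (10, 15)


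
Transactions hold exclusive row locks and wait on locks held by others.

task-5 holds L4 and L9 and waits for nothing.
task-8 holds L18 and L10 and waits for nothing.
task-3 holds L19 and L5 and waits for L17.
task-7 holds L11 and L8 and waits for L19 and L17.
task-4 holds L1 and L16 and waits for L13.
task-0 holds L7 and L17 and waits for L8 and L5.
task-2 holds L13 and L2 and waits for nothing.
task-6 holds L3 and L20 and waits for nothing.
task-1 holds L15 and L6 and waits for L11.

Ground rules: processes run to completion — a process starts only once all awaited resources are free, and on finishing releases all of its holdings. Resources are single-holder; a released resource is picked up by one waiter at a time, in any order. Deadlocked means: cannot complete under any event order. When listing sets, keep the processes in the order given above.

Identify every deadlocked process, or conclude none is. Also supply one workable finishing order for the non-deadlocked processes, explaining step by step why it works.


Deadlocked set: task-3, task-7, task-0 and task-1.
Key observation: the wait chain closes on itself along task-3 -> task-0 -> task-3; task-7 is caught in further circular waits and task-1 waits into the deadlock from upstream.
The rest can finish in the order task-2, task-8, task-4, task-5, task-6.
Check, step by step:
  task-2: no waits; runs immediately, freeing L13 and L2
  task-8: no waits; runs immediately, freeing L18 and L10
  task-4 waits on L13 — all released -> runs and releases L1 and L16
  task-5: no waits; runs immediately, freeing L4 and L9
  task-6: no waits; runs immediately, freeing L3 and L20


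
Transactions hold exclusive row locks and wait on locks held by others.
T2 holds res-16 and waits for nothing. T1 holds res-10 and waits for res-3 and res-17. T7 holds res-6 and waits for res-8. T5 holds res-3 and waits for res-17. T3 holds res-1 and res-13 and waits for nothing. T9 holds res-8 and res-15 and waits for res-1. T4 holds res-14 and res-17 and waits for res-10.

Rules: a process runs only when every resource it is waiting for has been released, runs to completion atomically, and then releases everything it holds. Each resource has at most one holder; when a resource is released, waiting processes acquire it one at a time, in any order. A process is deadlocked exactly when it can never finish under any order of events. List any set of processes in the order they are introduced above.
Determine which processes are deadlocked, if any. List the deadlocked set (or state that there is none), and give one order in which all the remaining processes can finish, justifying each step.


Deadlocked set: T1, T5 and T4.
Key observation: the cycle T1 -> T5 -> T4 -> T1 can never break — each member waits on the next; no other process is dragged down with it.
The rest can finish in the order T2, T3, T9, T7.
Check, step by step:
  T2 waits on nothing -> runs at once and releases res-16
  T3 waits on nothing -> runs at once and releases res-1 and res-13
  T9 waits on res-1 — all released -> runs and releases res-8 and res-15
  T7 waits on res-8 — all released -> runs and releases res-6


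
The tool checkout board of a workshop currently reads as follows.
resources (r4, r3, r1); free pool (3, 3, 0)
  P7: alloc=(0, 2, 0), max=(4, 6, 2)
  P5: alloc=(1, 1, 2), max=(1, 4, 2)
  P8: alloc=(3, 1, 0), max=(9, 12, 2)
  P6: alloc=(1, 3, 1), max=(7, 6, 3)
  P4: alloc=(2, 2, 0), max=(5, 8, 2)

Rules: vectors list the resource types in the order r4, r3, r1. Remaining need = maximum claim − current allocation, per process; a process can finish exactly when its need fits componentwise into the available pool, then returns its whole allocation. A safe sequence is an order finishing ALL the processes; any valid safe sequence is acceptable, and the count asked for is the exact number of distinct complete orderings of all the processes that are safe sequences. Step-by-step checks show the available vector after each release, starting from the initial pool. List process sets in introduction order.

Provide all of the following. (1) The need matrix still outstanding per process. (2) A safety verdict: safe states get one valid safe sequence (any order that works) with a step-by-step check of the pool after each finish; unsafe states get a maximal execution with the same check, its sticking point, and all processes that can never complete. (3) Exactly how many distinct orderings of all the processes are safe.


(1) Outstanding need per process (order r4, r3, r1):
  P7: (4, 4, 2)
  P5: (0, 3, 0)
  P8: (6, 11, 2)
  P6: (6, 3, 2)
  P4: (3, 6, 2)
(2) SAFE — a valid safe sequence is P5, P7, P4, P6, P8.
Key observation: at P5 the run first touches a limit — (0, 3, 0) against (3, 3, 0), exact on a resource it actually requests.
Walking it through:
  pool = (3, 3, 0)
  P5 needs (0, 3, 0) <= (3, 3, 0) -> finishes; pool += (1, 1, 2) = (4, 4, 2)
  P7 needs (4, 4, 2) <= (4, 4, 2) -> finishes; pool += (0, 2, 0) = (4, 6, 2)
  P4 needs (3, 6, 2) <= (4, 6, 2) -> finishes; pool += (2, 2, 0) = (6, 8, 2)
  P6 needs (6, 3, 2) <= (6, 8, 2) -> finishes; pool += (1, 3, 1) = (7, 11, 3)
  P8 needs (6, 11, 2) <= (7, 11, 3) -> finishes; pool += (3, 1, 0) = (10, 12, 3)
(3) Exactly 1 of the possible complete orderings is a safe sequence.


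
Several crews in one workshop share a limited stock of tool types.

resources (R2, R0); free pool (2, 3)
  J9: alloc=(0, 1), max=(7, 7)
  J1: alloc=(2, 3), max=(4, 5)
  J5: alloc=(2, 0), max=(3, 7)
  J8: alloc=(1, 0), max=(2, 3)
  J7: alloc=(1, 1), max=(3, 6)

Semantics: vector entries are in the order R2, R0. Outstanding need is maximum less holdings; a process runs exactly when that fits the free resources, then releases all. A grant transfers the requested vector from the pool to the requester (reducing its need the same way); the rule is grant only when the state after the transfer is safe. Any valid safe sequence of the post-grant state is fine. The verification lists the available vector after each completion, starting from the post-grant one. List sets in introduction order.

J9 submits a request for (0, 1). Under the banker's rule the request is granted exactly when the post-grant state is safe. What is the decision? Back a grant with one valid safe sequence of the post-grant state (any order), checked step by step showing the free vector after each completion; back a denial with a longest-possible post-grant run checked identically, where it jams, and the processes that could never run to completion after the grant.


DENY: after the grant no complete ordering would exist.
Key observation: after J1, J8, J7 the pool peaks at (6, 6), and each blocked process is short somewhere: J9 on R2; J5 on R0.
After a pretend grant, a maximal execution: J1, J8, J7 — then nothing else fits. Verifying each step:
  pool = (2, 2)
  J1 needs (2, 2) <= (2, 2) -> finishes; pool += (2, 3) = (4, 5)
  J8 needs (1, 3) <= (4, 5) -> finishes; pool += (1, 0) = (5, 5)
  J7 needs (2, 5) <= (5, 5) -> finishes; pool += (1, 1) = (6, 6)
  J9 cannot run: need (7, 5) vs free (6, 6) (insufficient R2)
  J5 cannot run: need (1, 7) vs free (6, 6) (insufficient R0)
Had the request been granted, J9 and J5 could never finish.


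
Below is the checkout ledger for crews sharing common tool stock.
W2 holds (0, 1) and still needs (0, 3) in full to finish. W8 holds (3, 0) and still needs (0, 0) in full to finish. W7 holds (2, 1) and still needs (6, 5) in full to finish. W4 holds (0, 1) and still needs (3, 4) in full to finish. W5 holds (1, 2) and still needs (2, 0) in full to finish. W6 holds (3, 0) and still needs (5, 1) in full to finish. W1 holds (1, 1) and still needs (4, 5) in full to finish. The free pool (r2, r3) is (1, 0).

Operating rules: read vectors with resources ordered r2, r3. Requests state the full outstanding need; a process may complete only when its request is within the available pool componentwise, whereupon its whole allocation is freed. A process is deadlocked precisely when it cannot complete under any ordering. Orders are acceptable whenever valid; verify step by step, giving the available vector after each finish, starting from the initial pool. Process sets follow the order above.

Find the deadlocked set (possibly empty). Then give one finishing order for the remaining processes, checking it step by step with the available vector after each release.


The deadlocked set is W2, W7, W4 and W1.
Key observation: the pool after W8, W5, W6 is (8, 2); every surviving request exceeds it in r3, so progress ends there.
One completion order for the rest: W8, W5, W6. Walking it through:
  pool = (1, 0)
  run W8 (needs (0, 0), free (1, 0)); after release of (3, 0) the pool is (4, 0)
  run W5 (needs (2, 0), free (4, 0)); after release of (1, 2) the pool is (5, 2)
  run W6 (needs (5, 1), free (5, 2)); after release of (3, 0) the pool is (8, 2)
The blocked processes can never fit:
  blocked: W2 wants (0, 3), pool (8, 2) — not enough r3
  blocked: W7 wants (6, 5), pool (8, 2) — not enough r3
  blocked: W4 wants (3, 4), pool (8, 2) — not enough r3
  blocked: W1 wants (4, 5), pool (8, 2) — not enough r3


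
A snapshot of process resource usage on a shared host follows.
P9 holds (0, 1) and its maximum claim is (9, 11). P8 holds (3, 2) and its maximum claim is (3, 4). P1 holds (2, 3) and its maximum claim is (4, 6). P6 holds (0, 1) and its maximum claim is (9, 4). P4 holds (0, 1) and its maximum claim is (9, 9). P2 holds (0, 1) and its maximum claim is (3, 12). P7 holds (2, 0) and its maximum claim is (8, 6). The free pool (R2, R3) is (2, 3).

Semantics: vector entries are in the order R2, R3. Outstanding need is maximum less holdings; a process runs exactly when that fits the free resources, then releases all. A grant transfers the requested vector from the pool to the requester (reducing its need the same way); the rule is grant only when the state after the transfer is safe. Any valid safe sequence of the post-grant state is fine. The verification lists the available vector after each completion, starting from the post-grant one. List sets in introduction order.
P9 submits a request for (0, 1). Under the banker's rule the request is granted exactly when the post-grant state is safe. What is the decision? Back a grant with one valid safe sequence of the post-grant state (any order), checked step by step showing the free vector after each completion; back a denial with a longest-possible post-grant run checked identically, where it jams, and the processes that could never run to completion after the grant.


GRANT. The post-grant state is safe; one safe sequence: P8, P1, P7, P6, P4, P9, P2.
Key observation: the transfer keeps a workable pool ((2, 2)); P8 starts the safe sequence.
Check on the post-grant state, step by step:
  pool = (2, 2)
  P8 needs (0, 2) <= (2, 2) -> finishes; pool += (3, 2) = (5, 4)
  P1 needs (2, 3) <= (5, 4) -> finishes; pool += (2, 3) = (7, 7)
  P7 needs (6, 6) <= (7, 7) -> finishes; pool += (2, 0) = (9, 7)
  P6 needs (9, 3) <= (9, 7) -> finishes; pool += (0, 1) = (9, 8)
  P4 needs (9, 8) <= (9, 8) -> finishes; pool += (0, 1) = (9, 9)
  P9 needs (9, 9) <= (9, 9) -> finishes; pool += (0, 2) = (9, 11)
  P2 needs (3, 11) <= (9, 11) -> finishes; pool += (0, 1) = (9, 12)


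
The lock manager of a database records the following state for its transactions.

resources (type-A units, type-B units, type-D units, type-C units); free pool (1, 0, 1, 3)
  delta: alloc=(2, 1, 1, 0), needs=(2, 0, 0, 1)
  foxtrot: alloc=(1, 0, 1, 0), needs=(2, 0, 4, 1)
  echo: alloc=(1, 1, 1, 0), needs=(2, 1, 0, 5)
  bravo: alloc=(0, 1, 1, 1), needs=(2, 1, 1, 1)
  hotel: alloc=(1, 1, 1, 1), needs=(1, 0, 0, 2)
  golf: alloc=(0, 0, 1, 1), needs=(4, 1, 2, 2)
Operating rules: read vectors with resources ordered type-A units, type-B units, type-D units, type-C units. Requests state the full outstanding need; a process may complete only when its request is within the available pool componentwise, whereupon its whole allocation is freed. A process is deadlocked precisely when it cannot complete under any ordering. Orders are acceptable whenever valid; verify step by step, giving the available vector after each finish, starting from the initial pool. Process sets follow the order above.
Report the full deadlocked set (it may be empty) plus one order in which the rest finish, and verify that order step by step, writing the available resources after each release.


The deadlocked set is empty.
Key observation: the pool covers hotel at once, and every later process fits after earlier releases.
The rest can finish in the order hotel, bravo, delta, echo, foxtrot, golf. Check, step by step:
  pool = (1, 0, 1, 3)
  hotel needs (1, 0, 0, 2) <= (1, 0, 1, 3) -> finishes; pool += (1, 1, 1, 1) = (2, 1, 2, 4)
  bravo needs (2, 1, 1, 1) <= (2, 1, 2, 4) -> finishes; pool += (0, 1, 1, 1) = (2, 2, 3, 5)
  delta needs (2, 0, 0, 1) <= (2, 2, 3, 5) -> finishes; pool += (2, 1, 1, 0) = (4, 3, 4, 5)
  echo needs (2, 1, 0, 5) <= (4, 3, 4, 5) -> finishes; pool += (1, 1, 1, 0) = (5, 4, 5, 5)
  foxtrot needs (2, 0, 4, 1) <= (5, 4, 5, 5) -> finishes; pool += (1, 0, 1, 0) = (6, 4, 6, 5)
  golf needs (4, 1, 2, 2) <= (6, 4, 6, 5) -> finishes; pool += (0, 0, 1, 1) = (6, 4, 7, 6)


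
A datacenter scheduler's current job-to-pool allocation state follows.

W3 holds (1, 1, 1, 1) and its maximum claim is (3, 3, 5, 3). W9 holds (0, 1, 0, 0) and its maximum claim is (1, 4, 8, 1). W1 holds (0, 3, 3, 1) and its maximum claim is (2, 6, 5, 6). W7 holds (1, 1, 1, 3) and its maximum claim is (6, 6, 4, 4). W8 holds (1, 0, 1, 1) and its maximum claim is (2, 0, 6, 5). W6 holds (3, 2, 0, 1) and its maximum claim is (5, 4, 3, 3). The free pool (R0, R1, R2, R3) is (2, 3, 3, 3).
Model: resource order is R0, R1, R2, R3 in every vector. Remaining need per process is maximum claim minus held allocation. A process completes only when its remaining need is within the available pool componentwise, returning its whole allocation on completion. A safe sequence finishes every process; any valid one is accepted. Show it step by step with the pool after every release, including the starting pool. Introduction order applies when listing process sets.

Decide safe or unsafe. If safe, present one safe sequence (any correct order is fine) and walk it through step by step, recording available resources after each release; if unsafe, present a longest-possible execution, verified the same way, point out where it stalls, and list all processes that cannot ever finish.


SAFE, for example via the order W6, W7, W3, W1, W8, W9.
Key observation: the first exact fit in this order is W6 — it needs (2, 2, 3, 2) with (2, 3, 3, 3) free, meeting a requested resource to the last unit.
Step-by-step check:
  pool = (2, 3, 3, 3)
  run W6 (needs (2, 2, 3, 2), free (2, 3, 3, 3)); after release of (3, 2, 0, 1) the pool is (5, 5, 3, 4)
  run W7 (needs (5, 5, 3, 1), free (5, 5, 3, 4)); after release of (1, 1, 1, 3) the pool is (6, 6, 4, 7)
  run W3 (needs (2, 2, 4, 2), free (6, 6, 4, 7)); after release of (1, 1, 1, 1) the pool is (7, 7, 5, 8)
  run W1 (needs (2, 3, 2, 5), free (7, 7, 5, 8)); after release of (0, 3, 3, 1) the pool is (7, 10, 8, 9)
  run W8 (needs (1, 0, 5, 4), free (7, 10, 8, 9)); after release of (1, 0, 1, 1) the pool is (8, 10, 9, 10)
  run W9 (needs (1, 3, 8, 1), free (8, 10, 9, 10)); after release of (0, 1, 0, 0) the pool is (8, 11, 9, 10)


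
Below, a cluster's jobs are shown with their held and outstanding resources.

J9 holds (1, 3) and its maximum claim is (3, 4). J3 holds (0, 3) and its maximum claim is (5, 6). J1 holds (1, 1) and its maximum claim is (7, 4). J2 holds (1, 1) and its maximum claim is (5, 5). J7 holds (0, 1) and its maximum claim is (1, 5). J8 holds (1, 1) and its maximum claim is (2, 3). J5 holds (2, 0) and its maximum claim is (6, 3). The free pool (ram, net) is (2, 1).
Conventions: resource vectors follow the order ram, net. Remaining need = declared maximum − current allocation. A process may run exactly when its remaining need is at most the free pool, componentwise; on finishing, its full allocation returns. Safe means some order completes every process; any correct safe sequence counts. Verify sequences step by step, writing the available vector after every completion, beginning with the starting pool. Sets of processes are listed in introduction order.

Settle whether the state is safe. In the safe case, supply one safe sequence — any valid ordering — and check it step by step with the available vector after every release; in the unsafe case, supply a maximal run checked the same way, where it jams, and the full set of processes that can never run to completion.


The state is SAFE; one workable sequence: J9, J8, J2, J3, J5, J1, J7.
Key observation: reading the order forward, J9 is the first process whose need (2, 1) meets the free pool (2, 1) exactly on a resource it requests.
Verifying each step:
  pool = (2, 1)
  J9: need (2, 1) fits (2, 1); releases (1, 3), pool now (3, 4)
  J8: need (1, 2) fits (3, 4); releases (1, 1), pool now (4, 5)
  J2: need (4, 4) fits (4, 5); releases (1, 1), pool now (5, 6)
  J3: need (5, 3) fits (5, 6); releases (0, 3), pool now (5, 9)
  J5: need (4, 3) fits (5, 9); releases (2, 0), pool now (7, 9)
  J1: need (6, 3) fits (7, 9); releases (1, 1), pool now (8, 10)
  J7: need (1, 4) fits (8, 10); releases (0, 1), pool now (8, 11)


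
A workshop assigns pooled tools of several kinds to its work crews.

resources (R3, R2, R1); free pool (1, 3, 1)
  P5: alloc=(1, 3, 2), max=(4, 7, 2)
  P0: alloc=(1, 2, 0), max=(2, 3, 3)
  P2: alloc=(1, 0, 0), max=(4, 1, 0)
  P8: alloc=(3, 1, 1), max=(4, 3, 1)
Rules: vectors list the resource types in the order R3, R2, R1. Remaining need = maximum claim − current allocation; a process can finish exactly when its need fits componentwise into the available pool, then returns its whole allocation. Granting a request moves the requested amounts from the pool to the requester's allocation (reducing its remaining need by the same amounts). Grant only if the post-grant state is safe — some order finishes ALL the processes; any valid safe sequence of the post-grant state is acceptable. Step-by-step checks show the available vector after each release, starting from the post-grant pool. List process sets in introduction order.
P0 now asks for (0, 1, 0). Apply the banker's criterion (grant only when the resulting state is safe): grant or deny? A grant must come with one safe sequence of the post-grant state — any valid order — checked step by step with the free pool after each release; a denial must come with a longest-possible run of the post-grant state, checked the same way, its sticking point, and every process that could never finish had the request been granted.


DENY. Granting would leave the state unsafe.
Key observation: after P8, P2 the pool peaks at (5, 3, 2), and each blocked process is short somewhere: P5 on R2; P0 on R1.
On the post-grant state, P8, P2 is a maximal run — nothing extends it. Step-by-step check:
  pool = (1, 2, 1)
  P8: need (1, 2, 0) fits (1, 2, 1); releases (3, 1, 1), pool now (4, 3, 2)
  P2: need (3, 1, 0) fits (4, 3, 2); releases (1, 0, 0), pool now (5, 3, 2)
  P5 still needs (3, 4, 0) but only (5, 3, 2) is free — short on R2
  P0 still needs (1, 0, 3) but only (5, 3, 2) is free — short on R1
Processes that could never finish after the grant: P5 and P0.


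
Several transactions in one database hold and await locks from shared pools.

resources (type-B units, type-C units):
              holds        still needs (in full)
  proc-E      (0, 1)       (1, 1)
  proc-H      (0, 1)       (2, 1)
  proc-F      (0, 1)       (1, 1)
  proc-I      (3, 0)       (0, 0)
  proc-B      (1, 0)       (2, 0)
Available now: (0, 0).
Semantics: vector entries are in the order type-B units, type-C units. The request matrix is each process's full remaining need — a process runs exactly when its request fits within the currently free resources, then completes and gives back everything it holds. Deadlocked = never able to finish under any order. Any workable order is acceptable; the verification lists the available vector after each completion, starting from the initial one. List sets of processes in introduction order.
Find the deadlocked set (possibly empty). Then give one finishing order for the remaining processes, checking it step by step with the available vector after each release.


Deadlocked: proc-E, proc-H and proc-F.
Key observation: even finishing proc-I, proc-B leaves just (4, 0) free — too little type-C units for any of the remaining processes.
One completion order for the rest: proc-I, proc-B. Verifying each step:
  pool = (0, 0)
  proc-I needs (0, 0) <= (0, 0) -> finishes; pool += (3, 0) = (3, 0)
  proc-B needs (2, 0) <= (3, 0) -> finishes; pool += (1, 0) = (4, 0)
The stuck group stays short no matter what:
  blocked: proc-E wants (1, 1), pool (4, 0) — not enough type-C units
  blocked: proc-H wants (2, 1), pool (4, 0) — not enough type-C units
  blocked: proc-F wants (1, 1), pool (4, 0) — not enough type-C units


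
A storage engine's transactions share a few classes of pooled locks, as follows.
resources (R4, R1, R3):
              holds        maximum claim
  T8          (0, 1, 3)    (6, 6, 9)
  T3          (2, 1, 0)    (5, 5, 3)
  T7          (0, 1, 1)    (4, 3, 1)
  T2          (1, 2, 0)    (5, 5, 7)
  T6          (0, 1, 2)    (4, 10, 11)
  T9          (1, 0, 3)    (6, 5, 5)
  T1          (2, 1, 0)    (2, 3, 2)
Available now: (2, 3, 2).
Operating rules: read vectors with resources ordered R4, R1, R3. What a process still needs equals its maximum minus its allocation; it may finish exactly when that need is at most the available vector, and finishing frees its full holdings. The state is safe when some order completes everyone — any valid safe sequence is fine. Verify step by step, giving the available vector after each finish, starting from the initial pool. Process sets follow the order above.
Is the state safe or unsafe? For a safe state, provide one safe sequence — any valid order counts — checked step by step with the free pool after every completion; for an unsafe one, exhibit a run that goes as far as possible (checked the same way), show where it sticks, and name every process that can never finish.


SAFE. One safe sequence: T1, T7, T3, T9, T8, T2, T6.
Key observation: T1 marks the first exact bind of the order: its need (0, 2, 2) fits the free (2, 3, 2) with zero slack on a requested resource.
Step-by-step check:
  pool = (2, 3, 2)
  T1 needs (0, 2, 2) <= (2, 3, 2) -> finishes; pool += (2, 1, 0) = (4, 4, 2)
  T7 needs (4, 2, 0) <= (4, 4, 2) -> finishes; pool += (0, 1, 1) = (4, 5, 3)
  T3 needs (3, 4, 3) <= (4, 5, 3) -> finishes; pool += (2, 1, 0) = (6, 6, 3)
  T9 needs (5, 5, 2) <= (6, 6, 3) -> finishes; pool += (1, 0, 3) = (7, 6, 6)
  T8 needs (6, 5, 6) <= (7, 6, 6) -> finishes; pool += (0, 1, 3) = (7, 7, 9)
  T2 needs (4, 3, 7) <= (7, 7, 9) -> finishes; pool += (1, 2, 0) = (8, 9, 9)
  T6 needs (4, 9, 9) <= (8, 9, 9) -> finishes; pool += (0, 1, 2) = (8, 10, 11)


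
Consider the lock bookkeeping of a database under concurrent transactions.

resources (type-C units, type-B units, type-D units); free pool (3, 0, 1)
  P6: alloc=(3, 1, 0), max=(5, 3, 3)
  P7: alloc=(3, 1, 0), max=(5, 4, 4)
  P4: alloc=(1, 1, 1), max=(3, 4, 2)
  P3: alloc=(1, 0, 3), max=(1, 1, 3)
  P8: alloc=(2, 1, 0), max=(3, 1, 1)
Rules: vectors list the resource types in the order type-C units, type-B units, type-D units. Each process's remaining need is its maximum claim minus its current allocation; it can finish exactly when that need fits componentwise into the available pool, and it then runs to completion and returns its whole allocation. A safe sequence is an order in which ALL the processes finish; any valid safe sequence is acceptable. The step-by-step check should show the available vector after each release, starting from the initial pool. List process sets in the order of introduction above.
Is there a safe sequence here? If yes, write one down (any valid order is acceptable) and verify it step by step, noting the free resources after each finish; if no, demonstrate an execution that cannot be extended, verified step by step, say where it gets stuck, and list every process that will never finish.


UNSAFE.
Key observation: type-B units is the bottleneck — with P8, P3 done the pool holds (6, 1, 4), short of every remaining need.
A maximal execution: P8, P3 — then nothing else fits. Walking it through:
  pool = (3, 0, 1)
  P8 needs (1, 0, 1) <= (3, 0, 1) -> finishes; pool += (2, 1, 0) = (5, 1, 1)
  P3 needs (0, 1, 0) <= (5, 1, 1) -> finishes; pool += (1, 0, 3) = (6, 1, 4)
  P6 cannot run: need (2, 2, 3) vs free (6, 1, 4) (insufficient type-B units)
  P7 cannot run: need (2, 3, 4) vs free (6, 1, 4) (insufficient type-B units)
  P4 cannot run: need (2, 3, 1) vs free (6, 1, 4) (insufficient type-B units)
Permanently blocked: P6, P7 and P4.


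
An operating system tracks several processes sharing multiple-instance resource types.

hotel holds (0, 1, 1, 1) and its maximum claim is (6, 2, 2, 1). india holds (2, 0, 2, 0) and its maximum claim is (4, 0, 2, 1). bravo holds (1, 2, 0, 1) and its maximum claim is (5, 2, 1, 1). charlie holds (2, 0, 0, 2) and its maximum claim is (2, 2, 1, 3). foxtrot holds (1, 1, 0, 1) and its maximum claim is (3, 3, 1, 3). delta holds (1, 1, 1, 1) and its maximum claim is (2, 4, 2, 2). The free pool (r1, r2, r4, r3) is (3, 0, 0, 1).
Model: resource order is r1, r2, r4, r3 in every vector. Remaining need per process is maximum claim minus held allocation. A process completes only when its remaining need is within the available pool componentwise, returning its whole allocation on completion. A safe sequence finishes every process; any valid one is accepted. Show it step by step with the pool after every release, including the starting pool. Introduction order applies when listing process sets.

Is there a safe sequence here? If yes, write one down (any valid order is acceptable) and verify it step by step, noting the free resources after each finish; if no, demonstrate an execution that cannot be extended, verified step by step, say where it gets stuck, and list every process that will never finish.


The state is SAFE; one workable sequence: india, bravo, charlie, foxtrot, hotel, delta.
Key observation: the first exact fit in this order is india — it needs (2, 0, 0, 1) with (3, 0, 0, 1) free, meeting a requested resource to the last unit.
Verifying each step:
  pool = (3, 0, 0, 1)
  run india (needs (2, 0, 0, 1), free (3, 0, 0, 1)); after release of (2, 0, 2, 0) the pool is (5, 0, 2, 1)
  run bravo (needs (4, 0, 1, 0), free (5, 0, 2, 1)); after release of (1, 2, 0, 1) the pool is (6, 2, 2, 2)
  run charlie (needs (0, 2, 1, 1), free (6, 2, 2, 2)); after release of (2, 0, 0, 2) the pool is (8, 2, 2, 4)
  run foxtrot (needs (2, 2, 1, 2), free (8, 2, 2, 4)); after release of (1, 1, 0, 1) the pool is (9, 3, 2, 5)
  run hotel (needs (6, 1, 1, 0), free (9, 3, 2, 5)); after release of (0, 1, 1, 1) the pool is (9, 4, 3, 6)
  run delta (needs (1, 3, 1, 1), free (9, 4, 3, 6)); after release of (1, 1, 1, 1) the pool is (10, 5, 4, 7)


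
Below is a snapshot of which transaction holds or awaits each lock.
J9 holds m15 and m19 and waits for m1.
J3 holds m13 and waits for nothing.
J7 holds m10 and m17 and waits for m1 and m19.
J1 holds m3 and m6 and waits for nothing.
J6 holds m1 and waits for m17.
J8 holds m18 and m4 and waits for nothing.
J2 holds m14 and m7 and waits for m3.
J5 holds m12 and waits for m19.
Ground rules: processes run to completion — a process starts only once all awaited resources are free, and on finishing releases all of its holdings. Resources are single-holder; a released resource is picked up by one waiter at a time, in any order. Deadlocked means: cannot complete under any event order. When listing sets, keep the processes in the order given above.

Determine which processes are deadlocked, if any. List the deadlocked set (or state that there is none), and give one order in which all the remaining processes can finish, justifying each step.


The deadlocked set is J9, J7, J6 and J5.
Key observation: J9 -> J6 -> J7 -> J9 is a circular wait — nothing in it can go first; J5 waits into the deadlock from upstream.
A valid finishing order for the others: J1, J3, J2, J8.
Verifying each step:
  J1 waits on nothing -> runs at once and releases m3 and m6
  J3 waits on nothing -> runs at once and releases m13
  J2: everything it awaited (m3) is free; runs, freeing m14 and m7
  J8 waits on nothing -> runs at once and releases m18 and m4
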